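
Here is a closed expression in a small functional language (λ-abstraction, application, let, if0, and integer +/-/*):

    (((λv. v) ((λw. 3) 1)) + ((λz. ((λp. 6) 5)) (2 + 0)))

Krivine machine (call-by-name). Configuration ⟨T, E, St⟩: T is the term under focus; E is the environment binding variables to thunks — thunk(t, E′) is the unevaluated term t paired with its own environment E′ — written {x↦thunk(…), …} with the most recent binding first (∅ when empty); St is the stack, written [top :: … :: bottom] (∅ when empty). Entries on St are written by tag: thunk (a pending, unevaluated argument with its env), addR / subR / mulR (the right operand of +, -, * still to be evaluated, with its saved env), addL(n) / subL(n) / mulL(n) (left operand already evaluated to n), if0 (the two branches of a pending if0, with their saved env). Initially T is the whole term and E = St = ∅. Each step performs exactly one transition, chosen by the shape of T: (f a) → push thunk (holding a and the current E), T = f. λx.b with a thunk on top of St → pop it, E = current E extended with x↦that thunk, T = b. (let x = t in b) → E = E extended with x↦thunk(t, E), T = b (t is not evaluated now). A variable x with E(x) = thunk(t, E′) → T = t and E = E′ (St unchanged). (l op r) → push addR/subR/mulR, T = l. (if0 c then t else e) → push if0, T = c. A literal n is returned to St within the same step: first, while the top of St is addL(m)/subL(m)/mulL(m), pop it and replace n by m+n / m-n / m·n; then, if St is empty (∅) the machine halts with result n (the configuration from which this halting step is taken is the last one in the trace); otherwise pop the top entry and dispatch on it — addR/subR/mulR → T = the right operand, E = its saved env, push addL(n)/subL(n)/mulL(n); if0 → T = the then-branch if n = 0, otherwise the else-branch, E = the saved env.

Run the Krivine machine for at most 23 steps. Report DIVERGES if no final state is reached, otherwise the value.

Answer: 9

Derivation:
t=0: ⟨T=(((λv. v) ((λw. 3) 1)) + ((λz. ((λp. 6) 5)) (2 + 0))); E=∅; St=∅⟩
t=1: ⟨T=((λv. v) ((λw. 3) 1)); E=∅; St=[addR]⟩
t=2: ⟨T=(λv. v); E=∅; St=[thunk :: addR]⟩
t=3: ⟨T=v; E={v↦thunk(((λw. 3) 1), ∅)}; St=[addR]⟩
t=4: ⟨T=((λw. 3) 1); E=∅; St=[addR]⟩
t=5: ⟨T=(λw. 3); E=∅; St=[thunk :: addR]⟩
t=6: ⟨T=3; E={w↦thunk(1, ∅)}; St=[addR]⟩
t=7: ⟨T=((λz. ((λp. 6) 5)) (2 + 0)); E=∅; St=[addL(3)]⟩
t=8: ⟨T=(λz. ((λp. 6) 5)); E=∅; St=[thunk :: addL(3)]⟩
t=9: ⟨T=((λp. 6) 5); E={z↦thunk((2 + 0), ∅)}; St=[addL(3)]⟩
t=10: ⟨T=(λp. 6); E={z↦thunk((2 + 0), ∅)}; St=[thunk :: addL(3)]⟩
t=11: ⟨T=6; E={p↦thunk(5, {z↦thunk((2 + 0), ∅)}), z↦thunk((2 + 0), ∅)}; St=[addL(3)]⟩
→ final value 9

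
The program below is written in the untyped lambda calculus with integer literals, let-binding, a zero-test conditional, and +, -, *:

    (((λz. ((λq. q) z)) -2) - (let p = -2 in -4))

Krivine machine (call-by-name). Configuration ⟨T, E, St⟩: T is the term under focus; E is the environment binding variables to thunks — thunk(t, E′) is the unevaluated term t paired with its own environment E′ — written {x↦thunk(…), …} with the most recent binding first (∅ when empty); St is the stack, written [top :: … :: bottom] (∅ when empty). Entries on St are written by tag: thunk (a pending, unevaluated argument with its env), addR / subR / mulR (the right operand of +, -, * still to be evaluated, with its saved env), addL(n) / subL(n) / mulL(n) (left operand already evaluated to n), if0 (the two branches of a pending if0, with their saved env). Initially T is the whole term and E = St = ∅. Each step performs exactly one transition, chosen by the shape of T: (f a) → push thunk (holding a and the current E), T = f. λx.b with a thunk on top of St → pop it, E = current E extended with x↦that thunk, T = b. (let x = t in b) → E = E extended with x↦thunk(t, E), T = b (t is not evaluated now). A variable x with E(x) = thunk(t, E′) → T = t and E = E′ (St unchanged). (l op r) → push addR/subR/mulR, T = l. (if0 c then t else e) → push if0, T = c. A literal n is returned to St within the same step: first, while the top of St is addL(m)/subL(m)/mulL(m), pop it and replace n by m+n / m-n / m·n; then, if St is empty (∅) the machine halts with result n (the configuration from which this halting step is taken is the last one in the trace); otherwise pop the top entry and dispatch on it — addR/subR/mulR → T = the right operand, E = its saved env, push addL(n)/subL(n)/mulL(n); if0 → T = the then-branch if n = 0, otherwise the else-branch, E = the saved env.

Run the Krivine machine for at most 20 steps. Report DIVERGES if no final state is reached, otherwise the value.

Answer: 2

Derivation:
step 0: ⟨T=(((λz. ((λq. q) z)) -2) - (let p = -2 in -4)); E=∅; St=∅⟩
step 1: ⟨T=((λz. ((λq. q) z)) -2); E=∅; St=[subR]⟩
step 2: ⟨T=(λz. ((λq. q) z)); E=∅; St=[thunk :: subR]⟩
step 3: ⟨T=((λq. q) z); E={z↦thunk(-2, ∅)}; St=[subR]⟩
step 4: ⟨T=(λq. q); E={z↦thunk(-2, ∅)}; St=[thunk :: subR]⟩
step 5: ⟨T=q; E={q↦thunk(z, {z↦thunk(-2, ∅)}), z↦thunk(-2, ∅)}; St=[subR]⟩
step 6: ⟨T=z; E={z↦thunk(-2, ∅)}; St=[subR]⟩
step 7: ⟨T=-2; E=∅; St=[subR]⟩
step 8: ⟨T=(let p = -2 in -4); E=∅; St=[subL(-2)]⟩
step 9: ⟨T=-4; E={p↦thunk(-2, ∅)}; St=[subL(-2)]⟩
→ final value 2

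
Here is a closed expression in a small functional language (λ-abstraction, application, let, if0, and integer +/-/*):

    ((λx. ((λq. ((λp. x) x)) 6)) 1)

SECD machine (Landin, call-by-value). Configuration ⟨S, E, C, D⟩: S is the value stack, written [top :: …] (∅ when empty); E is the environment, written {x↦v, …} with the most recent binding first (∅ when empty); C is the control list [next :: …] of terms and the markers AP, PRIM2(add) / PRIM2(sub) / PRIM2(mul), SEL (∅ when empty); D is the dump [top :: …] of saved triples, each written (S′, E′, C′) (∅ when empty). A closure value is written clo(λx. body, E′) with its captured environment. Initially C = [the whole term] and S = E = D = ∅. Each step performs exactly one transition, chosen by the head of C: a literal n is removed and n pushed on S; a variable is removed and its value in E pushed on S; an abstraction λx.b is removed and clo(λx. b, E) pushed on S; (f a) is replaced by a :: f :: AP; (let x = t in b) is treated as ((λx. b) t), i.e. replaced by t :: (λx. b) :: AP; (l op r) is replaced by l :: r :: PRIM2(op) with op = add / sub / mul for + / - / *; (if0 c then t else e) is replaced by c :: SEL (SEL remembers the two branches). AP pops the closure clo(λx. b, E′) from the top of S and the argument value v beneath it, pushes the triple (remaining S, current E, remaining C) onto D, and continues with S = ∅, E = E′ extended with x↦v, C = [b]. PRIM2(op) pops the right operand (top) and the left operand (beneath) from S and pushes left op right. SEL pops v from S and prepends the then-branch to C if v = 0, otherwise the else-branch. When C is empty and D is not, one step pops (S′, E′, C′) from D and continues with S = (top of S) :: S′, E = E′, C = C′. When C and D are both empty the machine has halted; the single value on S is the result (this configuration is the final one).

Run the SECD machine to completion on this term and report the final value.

0. [S=∅ | E=∅ | C=[((λx. ((λq. ((λp. x) x)) 6)) 1)] | D=∅]
1. [S=∅ | E=∅ | C=[1 :: (λx. ((λq. ((λp. x) x)) 6)) :: AP] | D=∅]
2. [S=[1] | E=∅ | C=[(λx. ((λq. ((λp. x) x)) 6)) :: AP] | D=∅]
3. [S=[clo(λx. ((λq. ((λp. x) x)) 6), ∅) :: 1] | E=∅ | C=[AP] | D=∅]
4. [S=∅ | E={x↦1} | C=[((λq. ((λp. x) x)) 6)] | D=[(∅, ∅, ∅)]]
5. [S=∅ | E={x↦1} | C=[6 :: (λq. ((λp. x) x)) :: AP] | D=[(∅, ∅, ∅)]]
6. [S=[6] | E={x↦1} | C=[(λq. ((λp. x) x)) :: AP] | D=[(∅, ∅, ∅)]]
7. [S=[clo(λq. ((λp. x) x), {x↦1}) :: 6] | E={x↦1} | C=[AP] | D=[(∅, ∅, ∅)]]
8. [S=∅ | E={q↦6, x↦1} | C=[((λp. x) x)] | D=[(∅, {x↦1}, ∅) :: (∅, ∅, ∅)]]
9. [S=∅ | E={q↦6, x↦1} | C=[x :: (λp. x) :: AP] | D=[(∅, {x↦1}, ∅) :: (∅, ∅, ∅)]]
10. [S=[1] | E={q↦6, x↦1} | C=[(λp. x) :: AP] | D=[(∅, {x↦1}, ∅) :: (∅, ∅, ∅)]]
11. [S=[clo(λp. x, {q↦6, x↦1}) :: 1] | E={q↦6, x↦1} | C=[AP] | D=[(∅, {x↦1}, ∅) :: (∅, ∅, ∅)]]
12. [S=∅ | E={p↦1, q↦6, x↦1} | C=[x] | D=[(∅, {q↦6, x↦1}, ∅) :: (∅, {x↦1}, ∅) :: (∅, ∅, ∅)]]
13. [S=[1] | E={p↦1, q↦6, x↦1} | C=∅ | D=[(∅, {q↦6, x↦1}, ∅) :: (∅, {x↦1}, ∅) :: (∅, ∅, ∅)]]
14. [S=[1] | E={q↦6, x↦1} | C=∅ | D=[(∅, {x↦1}, ∅) :: (∅, ∅, ∅)]]
15. [S=[1] | E={x↦1} | C=∅ | D=[(∅, ∅, ∅)]]
16. [S=[1] | E=∅ | C=∅ | D=∅]
→ final value 1

Answer: 1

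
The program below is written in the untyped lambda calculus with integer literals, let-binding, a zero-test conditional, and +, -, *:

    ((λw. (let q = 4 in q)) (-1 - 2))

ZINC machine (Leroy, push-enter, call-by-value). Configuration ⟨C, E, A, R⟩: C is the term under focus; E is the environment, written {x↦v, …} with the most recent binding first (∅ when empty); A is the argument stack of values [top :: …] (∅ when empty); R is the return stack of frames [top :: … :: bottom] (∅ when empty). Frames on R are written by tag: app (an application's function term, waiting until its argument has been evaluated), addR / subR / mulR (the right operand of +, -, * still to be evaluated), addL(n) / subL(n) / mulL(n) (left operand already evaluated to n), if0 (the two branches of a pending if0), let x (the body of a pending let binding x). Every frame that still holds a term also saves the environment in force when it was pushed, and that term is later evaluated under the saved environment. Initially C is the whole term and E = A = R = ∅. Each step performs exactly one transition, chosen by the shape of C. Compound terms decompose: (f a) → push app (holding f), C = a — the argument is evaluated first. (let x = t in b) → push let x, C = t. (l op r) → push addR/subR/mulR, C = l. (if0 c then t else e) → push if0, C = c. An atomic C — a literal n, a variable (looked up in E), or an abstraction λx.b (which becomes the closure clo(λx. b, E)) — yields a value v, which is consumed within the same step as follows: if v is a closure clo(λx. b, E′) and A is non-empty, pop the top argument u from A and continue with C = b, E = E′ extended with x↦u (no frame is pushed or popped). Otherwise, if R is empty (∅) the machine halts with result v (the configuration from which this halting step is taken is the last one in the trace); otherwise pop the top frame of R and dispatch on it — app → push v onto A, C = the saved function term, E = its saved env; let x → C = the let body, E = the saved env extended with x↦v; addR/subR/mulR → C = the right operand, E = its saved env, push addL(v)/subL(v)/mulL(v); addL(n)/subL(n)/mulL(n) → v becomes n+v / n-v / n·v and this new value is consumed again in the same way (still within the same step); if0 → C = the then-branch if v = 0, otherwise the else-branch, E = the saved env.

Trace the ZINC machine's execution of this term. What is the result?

Answer: 4

Execution trace:
t=0: [C=((λw. (let q = 4 in q)) (-1 - 2)) | E=∅ | A=∅ | R=∅]
t=1: [C=(-1 - 2) | E=∅ | A=∅ | R=[app]]
t=2: [C=-1 | E=∅ | A=∅ | R=[subR :: app]]
t=3: [C=2 | E=∅ | A=∅ | R=[subL(-1) :: app]]
t=4: [C=(λw. (let q = 4 in q)) | E=∅ | A=[-3] | R=∅]
t=5: [C=(let q = 4 in q) | E={w↦-3} | A=∅ | R=∅]
t=6: [C=4 | E={w↦-3} | A=∅ | R=[let q]]
t=7: [C=q | E={q↦4, w↦-3} | A=∅ | R=∅]
→ final value 4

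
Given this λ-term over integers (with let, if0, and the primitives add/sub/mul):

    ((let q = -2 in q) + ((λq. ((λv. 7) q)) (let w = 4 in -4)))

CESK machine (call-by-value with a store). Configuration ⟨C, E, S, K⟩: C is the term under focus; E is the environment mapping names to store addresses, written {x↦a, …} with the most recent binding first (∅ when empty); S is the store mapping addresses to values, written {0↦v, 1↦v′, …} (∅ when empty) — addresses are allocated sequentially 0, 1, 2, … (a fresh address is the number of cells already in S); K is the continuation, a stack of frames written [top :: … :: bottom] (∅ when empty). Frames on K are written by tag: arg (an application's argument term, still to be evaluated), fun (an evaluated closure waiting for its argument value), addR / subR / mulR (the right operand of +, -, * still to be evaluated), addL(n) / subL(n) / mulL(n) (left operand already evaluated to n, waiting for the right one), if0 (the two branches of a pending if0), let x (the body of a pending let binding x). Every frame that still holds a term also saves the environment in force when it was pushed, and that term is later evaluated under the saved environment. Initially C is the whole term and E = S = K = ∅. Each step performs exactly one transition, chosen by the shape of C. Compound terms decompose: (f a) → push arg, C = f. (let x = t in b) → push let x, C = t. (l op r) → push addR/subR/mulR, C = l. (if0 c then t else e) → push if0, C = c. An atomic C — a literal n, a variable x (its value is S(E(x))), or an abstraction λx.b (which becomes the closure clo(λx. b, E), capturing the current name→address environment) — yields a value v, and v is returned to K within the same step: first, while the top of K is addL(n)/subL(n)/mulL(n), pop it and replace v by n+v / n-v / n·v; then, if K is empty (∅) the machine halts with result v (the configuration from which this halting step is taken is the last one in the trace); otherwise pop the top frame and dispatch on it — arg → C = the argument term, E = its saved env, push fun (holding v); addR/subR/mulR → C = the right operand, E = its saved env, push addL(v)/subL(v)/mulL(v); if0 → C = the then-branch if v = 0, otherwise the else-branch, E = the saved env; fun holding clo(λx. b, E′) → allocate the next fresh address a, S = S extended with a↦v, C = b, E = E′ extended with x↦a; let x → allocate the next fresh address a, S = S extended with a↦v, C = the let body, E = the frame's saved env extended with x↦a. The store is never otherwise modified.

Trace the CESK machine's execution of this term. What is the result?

Answer: 5

Derivation:
[0] [C=((let q = -2 in q) + ((λq. ((λv. 7) q)) (let w = 4 in -4))) | E=∅ | S=∅ | K=∅]
[1] [C=(let q = -2 in q) | E=∅ | S=∅ | K=[addR]]
[2] [C=-2 | E=∅ | S=∅ | K=[let q :: addR]]
[3] [C=q | E={q↦0} | S={0↦-2} | K=[addR]]
[4] [C=((λq. ((λv. 7) q)) (let w = 4 in -4)) | E=∅ | S={0↦-2} | K=[addL(-2)]]
[5] [C=(λq. ((λv. 7) q)) | E=∅ | S={0↦-2} | K=[arg :: addL(-2)]]
[6] [C=(let w = 4 in -4) | E=∅ | S={0↦-2} | K=[fun :: addL(-2)]]
[7] [C=4 | E=∅ | S={0↦-2} | K=[let w :: fun :: addL(-2)]]
[8] [C=-4 | E={w↦1} | S={0↦-2, 1↦4} | K=[fun :: addL(-2)]]
[9] [C=((λv. 7) q) | E={q↦2} | S={0↦-2, 1↦4, 2↦-4} | K=[addL(-2)]]
[10] [C=(λv. 7) | E={q↦2} | S={0↦-2, 1↦4, 2↦-4} | K=[arg :: addL(-2)]]
[11] [C=q | E={q↦2} | S={0↦-2, 1↦4, 2↦-4} | K=[fun :: addL(-2)]]
[12] [C=7 | E={v↦3, q↦2} | S={0↦-2, 1↦4, 2↦-4, 3↦-4} | K=[addL(-2)]]
→ final value 5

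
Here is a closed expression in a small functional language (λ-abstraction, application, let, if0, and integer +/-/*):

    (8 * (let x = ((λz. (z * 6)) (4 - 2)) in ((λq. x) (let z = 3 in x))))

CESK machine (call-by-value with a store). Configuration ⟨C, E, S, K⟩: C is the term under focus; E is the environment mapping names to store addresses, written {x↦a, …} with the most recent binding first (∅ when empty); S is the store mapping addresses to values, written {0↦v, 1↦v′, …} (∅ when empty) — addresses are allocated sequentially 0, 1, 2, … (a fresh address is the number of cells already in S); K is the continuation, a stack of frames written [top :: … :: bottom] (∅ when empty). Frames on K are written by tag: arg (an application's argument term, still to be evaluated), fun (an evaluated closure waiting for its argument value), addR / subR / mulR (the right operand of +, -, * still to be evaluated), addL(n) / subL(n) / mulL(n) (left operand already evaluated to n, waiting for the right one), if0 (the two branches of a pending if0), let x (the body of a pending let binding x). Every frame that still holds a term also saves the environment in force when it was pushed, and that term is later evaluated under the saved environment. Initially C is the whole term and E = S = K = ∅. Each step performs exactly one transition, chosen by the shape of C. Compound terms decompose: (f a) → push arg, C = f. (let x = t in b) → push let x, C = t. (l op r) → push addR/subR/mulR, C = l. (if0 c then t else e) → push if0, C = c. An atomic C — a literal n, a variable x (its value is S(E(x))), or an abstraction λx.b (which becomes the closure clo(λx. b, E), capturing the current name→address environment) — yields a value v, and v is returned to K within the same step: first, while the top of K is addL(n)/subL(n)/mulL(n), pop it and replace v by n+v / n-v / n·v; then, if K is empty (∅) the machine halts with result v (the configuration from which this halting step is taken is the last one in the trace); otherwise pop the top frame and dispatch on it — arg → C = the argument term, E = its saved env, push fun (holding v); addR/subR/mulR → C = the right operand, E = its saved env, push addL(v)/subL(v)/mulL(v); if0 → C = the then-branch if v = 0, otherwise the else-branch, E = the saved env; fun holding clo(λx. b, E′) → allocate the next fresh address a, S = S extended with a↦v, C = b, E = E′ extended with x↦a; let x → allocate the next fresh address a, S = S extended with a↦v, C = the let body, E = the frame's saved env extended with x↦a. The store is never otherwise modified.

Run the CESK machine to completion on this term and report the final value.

Answer: 96

Machine steps:
0. <C=(8 * (let x = ((λz. (z * 6)) (4 - 2)) in ((λq. x) (let z = 3 in x)))), E=∅, S=∅, K=∅>
1. <C=8, E=∅, S=∅, K=[mulR]>
2. <C=(let x = ((λz. (z * 6)) (4 - 2)) in ((λq. x) (let z = 3 in x))), E=∅, S=∅, K=[mulL(8)]>
3. <C=((λz. (z * 6)) (4 - 2)), E=∅, S=∅, K=[let x :: mulL(8)]>
4. <C=(λz. (z * 6)), E=∅, S=∅, K=[arg :: let x :: mulL(8)]>
5. <C=(4 - 2), E=∅, S=∅, K=[fun :: let x :: mulL(8)]>
6. <C=4, E=∅, S=∅, K=[subR :: fun :: let x :: mulL(8)]>
7. <C=2, E=∅, S=∅, K=[subL(4) :: fun :: let x :: mulL(8)]>
8. <C=(z * 6), E={z↦0}, S={0↦2}, K=[let x :: mulL(8)]>
9. <C=z, E={z↦0}, S={0↦2}, K=[mulR :: let x :: mulL(8)]>
10. <C=6, E={z↦0}, S={0↦2}, K=[mulL(2) :: let x :: mulL(8)]>
11. <C=((λq. x) (let z = 3 in x)), E={x↦1}, S={0↦2, 1↦12}, K=[mulL(8)]>
12. <C=(λq. x), E={x↦1}, S={0↦2, 1↦12}, K=[arg :: mulL(8)]>
13. <C=(let z = 3 in x), E={x↦1}, S={0↦2, 1↦12}, K=[fun :: mulL(8)]>
14. <C=3, E={x↦1}, S={0↦2, 1↦12}, K=[let z :: fun :: mulL(8)]>
15. <C=x, E={z↦2, x↦1}, S={0↦2, 1↦12, 2↦3}, K=[fun :: mulL(8)]>
16. <C=x, E={q↦3, x↦1}, S={0↦2, 1↦12, 2↦3, 3↦12}, K=[mulL(8)]>
→ final value 96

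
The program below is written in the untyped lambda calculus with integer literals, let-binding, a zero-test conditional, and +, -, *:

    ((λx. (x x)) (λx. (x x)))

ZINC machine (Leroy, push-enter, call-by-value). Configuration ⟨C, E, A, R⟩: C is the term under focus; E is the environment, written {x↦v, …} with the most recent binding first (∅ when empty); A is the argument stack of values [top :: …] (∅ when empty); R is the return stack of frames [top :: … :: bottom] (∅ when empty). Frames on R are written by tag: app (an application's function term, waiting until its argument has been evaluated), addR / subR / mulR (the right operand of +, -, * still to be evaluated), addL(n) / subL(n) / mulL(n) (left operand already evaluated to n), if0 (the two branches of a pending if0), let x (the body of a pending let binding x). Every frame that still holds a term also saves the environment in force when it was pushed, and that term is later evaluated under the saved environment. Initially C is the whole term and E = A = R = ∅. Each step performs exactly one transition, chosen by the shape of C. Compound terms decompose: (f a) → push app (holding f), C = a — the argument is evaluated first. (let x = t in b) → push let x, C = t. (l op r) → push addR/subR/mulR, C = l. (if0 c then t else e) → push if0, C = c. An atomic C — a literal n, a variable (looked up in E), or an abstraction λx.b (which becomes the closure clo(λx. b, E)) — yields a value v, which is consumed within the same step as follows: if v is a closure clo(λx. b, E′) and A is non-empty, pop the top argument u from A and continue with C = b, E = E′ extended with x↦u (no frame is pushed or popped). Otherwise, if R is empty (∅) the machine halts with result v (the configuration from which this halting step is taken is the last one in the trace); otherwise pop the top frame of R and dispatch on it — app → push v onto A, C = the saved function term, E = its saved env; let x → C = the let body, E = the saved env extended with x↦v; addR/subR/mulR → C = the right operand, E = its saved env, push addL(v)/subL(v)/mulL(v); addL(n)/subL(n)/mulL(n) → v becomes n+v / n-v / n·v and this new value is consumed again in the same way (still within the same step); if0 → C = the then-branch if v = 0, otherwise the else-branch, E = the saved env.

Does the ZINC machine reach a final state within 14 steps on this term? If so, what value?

t=0: <C=((λx. (x x)) (λx. (x x))), E=∅, A=∅, R=∅>
t=1: <C=(λx. (x x)), E=∅, A=∅, R=[app]>
t=2: <C=(λx. (x x)), E=∅, A=[clo(λx. (x x), ∅)], R=∅>
t=3: <C=(x x), E={x↦clo(λx. (x x), ∅)}, A=∅, R=∅>
t=4: <C=x, E={x↦clo(λx. (x x), ∅)}, A=∅, R=[app]>
t=5: <C=x, E={x↦clo(λx. (x x), ∅)}, A=[clo(λx. (x x), ∅)], R=∅>
… configuration repeats with period 3 (steps 3–5 recur indefinitely) …

Answer: DIVERGES (no final state within 14 steps)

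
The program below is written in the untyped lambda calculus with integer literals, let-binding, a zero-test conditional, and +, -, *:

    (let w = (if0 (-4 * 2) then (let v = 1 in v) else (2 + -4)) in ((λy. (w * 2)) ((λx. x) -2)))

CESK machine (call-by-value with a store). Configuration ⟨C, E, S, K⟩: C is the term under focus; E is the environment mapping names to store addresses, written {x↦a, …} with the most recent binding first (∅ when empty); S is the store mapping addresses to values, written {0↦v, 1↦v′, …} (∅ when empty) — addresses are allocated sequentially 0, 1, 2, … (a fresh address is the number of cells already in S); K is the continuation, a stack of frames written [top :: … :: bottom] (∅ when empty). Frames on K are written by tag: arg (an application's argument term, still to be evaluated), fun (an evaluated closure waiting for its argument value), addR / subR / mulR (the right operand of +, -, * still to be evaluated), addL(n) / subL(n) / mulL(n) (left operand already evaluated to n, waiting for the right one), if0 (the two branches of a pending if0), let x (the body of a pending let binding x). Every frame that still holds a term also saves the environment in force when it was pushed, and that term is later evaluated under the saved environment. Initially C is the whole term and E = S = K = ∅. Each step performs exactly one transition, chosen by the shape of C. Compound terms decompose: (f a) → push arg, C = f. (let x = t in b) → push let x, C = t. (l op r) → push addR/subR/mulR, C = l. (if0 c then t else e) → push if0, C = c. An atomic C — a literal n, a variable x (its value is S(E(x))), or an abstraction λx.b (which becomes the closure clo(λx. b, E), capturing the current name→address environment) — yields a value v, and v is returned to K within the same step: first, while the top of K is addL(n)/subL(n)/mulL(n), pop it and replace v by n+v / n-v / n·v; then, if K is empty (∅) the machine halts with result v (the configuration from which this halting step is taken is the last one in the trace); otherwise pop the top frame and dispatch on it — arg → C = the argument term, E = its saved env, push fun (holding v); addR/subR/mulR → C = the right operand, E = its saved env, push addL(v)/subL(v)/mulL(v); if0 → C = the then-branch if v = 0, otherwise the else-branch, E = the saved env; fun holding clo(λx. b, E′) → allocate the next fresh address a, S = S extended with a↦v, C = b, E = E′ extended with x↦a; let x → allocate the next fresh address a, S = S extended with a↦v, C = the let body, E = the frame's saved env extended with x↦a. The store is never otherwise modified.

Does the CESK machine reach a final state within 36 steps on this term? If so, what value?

Answer: -4

Machine steps:
step 0: ⟨C=(let w = (if0 (-4 * 2) then (let v = 1 in v) else (2 + -4)) in ((λy. (w * 2)) ((λx. x) -2))); E=∅; S=∅; K=∅⟩
step 1: ⟨C=(if0 (-4 * 2) then (let v = 1 in v) else (2 + -4)); E=∅; S=∅; K=[let w]⟩
step 2: ⟨C=(-4 * 2); E=∅; S=∅; K=[if0 :: let w]⟩
step 3: ⟨C=-4; E=∅; S=∅; K=[mulR :: if0 :: let w]⟩
step 4: ⟨C=2; E=∅; S=∅; K=[mulL(-4) :: if0 :: let w]⟩
step 5: ⟨C=(2 + -4); E=∅; S=∅; K=[let w]⟩
step 6: ⟨C=2; E=∅; S=∅; K=[addR :: let w]⟩
step 7: ⟨C=-4; E=∅; S=∅; K=[addL(2) :: let w]⟩
step 8: ⟨C=((λy. (w * 2)) ((λx. x) -2)); E={w↦0}; S={0↦-2}; K=∅⟩
step 9: ⟨C=(λy. (w * 2)); E={w↦0}; S={0↦-2}; K=[arg]⟩
step 10: ⟨C=((λx. x) -2); E={w↦0}; S={0↦-2}; K=[fun]⟩
step 11: ⟨C=(λx. x); E={w↦0}; S={0↦-2}; K=[arg :: fun]⟩
step 12: ⟨C=-2; E={w↦0}; S={0↦-2}; K=[fun :: fun]⟩
step 13: ⟨C=x; E={x↦1, w↦0}; S={0↦-2, 1↦-2}; K=[fun]⟩
step 14: ⟨C=(w * 2); E={y↦2, w↦0}; S={0↦-2, 1↦-2, 2↦-2}; K=∅⟩
step 15: ⟨C=w; E={y↦2, w↦0}; S={0↦-2, 1↦-2, 2↦-2}; K=[mulR]⟩
step 16: ⟨C=2; E={y↦2, w↦0}; S={0↦-2, 1↦-2, 2↦-2}; K=[mulL(-2)]⟩
→ final value -4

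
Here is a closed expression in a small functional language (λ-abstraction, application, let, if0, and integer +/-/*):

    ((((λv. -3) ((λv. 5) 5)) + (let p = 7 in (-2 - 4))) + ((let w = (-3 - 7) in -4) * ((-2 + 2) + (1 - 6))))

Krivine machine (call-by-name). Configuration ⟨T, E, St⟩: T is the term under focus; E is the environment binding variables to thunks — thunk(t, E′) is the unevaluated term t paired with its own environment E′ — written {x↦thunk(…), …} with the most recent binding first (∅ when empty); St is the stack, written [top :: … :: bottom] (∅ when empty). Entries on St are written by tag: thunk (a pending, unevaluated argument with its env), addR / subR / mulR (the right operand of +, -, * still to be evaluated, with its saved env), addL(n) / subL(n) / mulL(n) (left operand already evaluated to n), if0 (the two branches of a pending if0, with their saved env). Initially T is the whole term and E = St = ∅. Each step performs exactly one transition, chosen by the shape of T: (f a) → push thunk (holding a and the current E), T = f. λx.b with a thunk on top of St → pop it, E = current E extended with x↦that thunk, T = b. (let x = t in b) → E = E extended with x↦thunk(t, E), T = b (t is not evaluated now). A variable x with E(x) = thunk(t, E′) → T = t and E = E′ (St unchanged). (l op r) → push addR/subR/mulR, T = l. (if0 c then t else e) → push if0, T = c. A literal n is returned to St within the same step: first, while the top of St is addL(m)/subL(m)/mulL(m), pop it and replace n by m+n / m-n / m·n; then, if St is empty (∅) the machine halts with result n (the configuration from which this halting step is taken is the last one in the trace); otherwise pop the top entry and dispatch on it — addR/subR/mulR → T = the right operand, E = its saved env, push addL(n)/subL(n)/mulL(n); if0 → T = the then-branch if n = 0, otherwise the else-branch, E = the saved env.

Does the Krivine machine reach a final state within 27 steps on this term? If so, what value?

[0] ⟨T=((((λv. -3) ((λv. 5) 5)) + (let p = 7 in (-2 - 4))) + ((let w = (-3 - 7) in -4) * ((-2 + 2) + (1 - 6)))); E=∅; St=∅⟩
[1] ⟨T=(((λv. -3) ((λv. 5) 5)) + (let p = 7 in (-2 - 4))); E=∅; St=[addR]⟩
[2] ⟨T=((λv. -3) ((λv. 5) 5)); E=∅; St=[addR :: addR]⟩
[3] ⟨T=(λv. -3); E=∅; St=[thunk :: addR :: addR]⟩
[4] ⟨T=-3; E={v↦thunk(((λv. 5) 5), ∅)}; St=[addR :: addR]⟩
[5] ⟨T=(let p = 7 in (-2 - 4)); E=∅; St=[addL(-3) :: addR]⟩
[6] ⟨T=(-2 - 4); E={p↦thunk(7, ∅)}; St=[addL(-3) :: addR]⟩
[7] ⟨T=-2; E={p↦thunk(7, ∅)}; St=[subR :: addL(-3) :: addR]⟩
[8] ⟨T=4; E={p↦thunk(7, ∅)}; St=[subL(-2) :: addL(-3) :: addR]⟩
[9] ⟨T=((let w = (-3 - 7) in -4) * ((-2 + 2) + (1 - 6))); E=∅; St=[addL(-9)]⟩
[10] ⟨T=(let w = (-3 - 7) in -4); E=∅; St=[mulR :: addL(-9)]⟩
[11] ⟨T=-4; E={w↦thunk((-3 - 7), ∅)}; St=[mulR :: addL(-9)]⟩
[12] ⟨T=((-2 + 2) + (1 - 6)); E=∅; St=[mulL(-4) :: addL(-9)]⟩
[13] ⟨T=(-2 + 2); E=∅; St=[addR :: mulL(-4) :: addL(-9)]⟩
[14] ⟨T=-2; E=∅; St=[addR :: addR :: mulL(-4) :: addL(-9)]⟩
[15] ⟨T=2; E=∅; St=[addL(-2) :: addR :: mulL(-4) :: addL(-9)]⟩
[16] ⟨T=(1 - 6); E=∅; St=[addL(0) :: mulL(-4) :: addL(-9)]⟩
[17] ⟨T=1; E=∅; St=[subR :: addL(0) :: mulL(-4) :: addL(-9)]⟩
[18] ⟨T=6; E=∅; St=[subL(1) :: addL(0) :: mulL(-4) :: addL(-9)]⟩
→ final value 11

Answer: 11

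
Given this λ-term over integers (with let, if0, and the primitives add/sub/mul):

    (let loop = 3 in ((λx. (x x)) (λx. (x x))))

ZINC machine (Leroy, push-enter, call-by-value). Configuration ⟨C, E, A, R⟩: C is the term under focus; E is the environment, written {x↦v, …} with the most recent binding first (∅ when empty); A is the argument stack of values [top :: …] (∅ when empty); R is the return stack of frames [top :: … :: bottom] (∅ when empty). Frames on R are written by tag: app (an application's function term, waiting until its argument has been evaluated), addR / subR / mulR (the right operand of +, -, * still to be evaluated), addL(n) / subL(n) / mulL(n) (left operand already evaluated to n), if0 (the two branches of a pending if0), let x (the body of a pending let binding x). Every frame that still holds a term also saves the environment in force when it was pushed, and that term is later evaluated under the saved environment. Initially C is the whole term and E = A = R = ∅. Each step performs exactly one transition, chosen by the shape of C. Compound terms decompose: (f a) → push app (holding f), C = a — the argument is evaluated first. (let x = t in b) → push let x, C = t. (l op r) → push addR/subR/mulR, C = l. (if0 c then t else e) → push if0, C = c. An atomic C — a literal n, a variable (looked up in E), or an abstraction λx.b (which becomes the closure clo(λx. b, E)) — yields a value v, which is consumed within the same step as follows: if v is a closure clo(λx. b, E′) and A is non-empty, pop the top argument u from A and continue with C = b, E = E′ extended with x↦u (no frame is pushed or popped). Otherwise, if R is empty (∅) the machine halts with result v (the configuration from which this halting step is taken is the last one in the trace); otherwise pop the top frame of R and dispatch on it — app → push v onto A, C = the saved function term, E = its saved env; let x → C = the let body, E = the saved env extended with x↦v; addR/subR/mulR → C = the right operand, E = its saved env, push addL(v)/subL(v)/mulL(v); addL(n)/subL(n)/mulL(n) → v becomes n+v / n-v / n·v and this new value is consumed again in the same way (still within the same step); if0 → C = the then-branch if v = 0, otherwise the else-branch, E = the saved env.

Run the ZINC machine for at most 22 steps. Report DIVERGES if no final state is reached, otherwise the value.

0. <C=(let loop = 3 in ((λx. (x x)) (λx. (x x)))), E=∅, A=∅, R=∅>
1. <C=3, E=∅, A=∅, R=[let loop]>
2. <C=((λx. (x x)) (λx. (x x))), E={loop↦3}, A=∅, R=∅>
3. <C=(λx. (x x)), E={loop↦3}, A=∅, R=[app]>
4. <C=(λx. (x x)), E={loop↦3}, A=[clo(λx. (x x), {loop↦3})], R=∅>
5. <C=(x x), E={x↦clo(λx. (x x), {loop↦3}), loop↦3}, A=∅, R=∅>
6. <C=x, E={x↦clo(λx. (x x), {loop↦3}), loop↦3}, A=∅, R=[app]>
7. <C=x, E={x↦clo(λx. (x x), {loop↦3}), loop↦3}, A=[clo(λx. (x x), {loop↦3})], R=∅>
… configuration repeats with period 3 (steps 5–7 recur indefinitely) …

Answer: DIVERGES (no final state within 22 steps)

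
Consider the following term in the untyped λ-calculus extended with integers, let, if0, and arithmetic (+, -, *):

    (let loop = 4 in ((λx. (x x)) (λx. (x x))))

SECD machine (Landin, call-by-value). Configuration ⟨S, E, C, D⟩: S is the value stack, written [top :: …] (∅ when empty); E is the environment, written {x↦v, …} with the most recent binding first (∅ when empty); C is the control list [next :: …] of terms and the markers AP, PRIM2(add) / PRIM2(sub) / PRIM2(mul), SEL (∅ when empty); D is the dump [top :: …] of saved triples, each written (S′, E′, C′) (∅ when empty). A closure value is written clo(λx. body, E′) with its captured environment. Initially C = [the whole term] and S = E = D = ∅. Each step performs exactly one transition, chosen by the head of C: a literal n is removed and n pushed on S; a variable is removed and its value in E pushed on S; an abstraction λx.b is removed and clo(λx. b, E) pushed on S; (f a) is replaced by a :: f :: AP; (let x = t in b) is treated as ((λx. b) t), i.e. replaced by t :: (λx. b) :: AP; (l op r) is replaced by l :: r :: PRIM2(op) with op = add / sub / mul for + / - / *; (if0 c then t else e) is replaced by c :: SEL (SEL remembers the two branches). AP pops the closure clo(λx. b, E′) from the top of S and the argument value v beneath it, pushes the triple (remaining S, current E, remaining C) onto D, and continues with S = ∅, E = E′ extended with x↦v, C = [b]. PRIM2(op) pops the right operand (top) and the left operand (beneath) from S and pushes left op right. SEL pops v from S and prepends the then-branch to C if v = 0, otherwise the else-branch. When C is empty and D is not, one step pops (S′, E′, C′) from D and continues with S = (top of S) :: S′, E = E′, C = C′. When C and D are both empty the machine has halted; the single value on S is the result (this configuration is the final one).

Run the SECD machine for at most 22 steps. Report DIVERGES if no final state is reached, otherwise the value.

step 0: [S=∅ | E=∅ | C=[(let loop = 4 in ((λx. (x x)) (λx. (x x))))] | D=∅]
step 1: [S=∅ | E=∅ | C=[4 :: (λloop. ((λx. (x x)) (λx. (x x)))) :: AP] | D=∅]
step 2: [S=[4] | E=∅ | C=[(λloop. ((λx. (x x)) (λx. (x x)))) :: AP] | D=∅]
step 3: [S=[clo(λloop. ((λx. (x x)) (λx. (x x))), ∅) :: 4] | E=∅ | C=[AP] | D=∅]
step 4: [S=∅ | E={loop↦4} | C=[((λx. (x x)) (λx. (x x)))] | D=[(∅, ∅, ∅)]]
step 5: [S=∅ | E={loop↦4} | C=[(λx. (x x)) :: (λx. (x x)) :: AP] | D=[(∅, ∅, ∅)]]
step 6: [S=[clo(λx. (x x), {loop↦4})] | E={loop↦4} | C=[(λx. (x x)) :: AP] | D=[(∅, ∅, ∅)]]
step 7: [S=[clo(λx. (x x), {loop↦4}) :: clo(λx. (x x), {loop↦4})] | E={loop↦4} | C=[AP] | D=[(∅, ∅, ∅)]]
step 8: [S=∅ | E={x↦clo(λx. (x x), {loop↦4}), loop↦4} | C=[(x x)] | D=[(∅, {loop↦4}, ∅) :: (∅, ∅, ∅)]]
step 9: [S=∅ | E={x↦clo(λx. (x x), {loop↦4}), loop↦4} | C=[x :: x :: AP] | D=[(∅, {loop↦4}, ∅) :: (∅, ∅, ∅)]]
step 10: [S=[clo(λx. (x x), {loop↦4})] | E={x↦clo(λx. (x x), {loop↦4}), loop↦4} | C=[x :: AP] | D=[(∅, {loop↦4}, ∅) :: (∅, ∅, ∅)]]
step 11: [S=[clo(λx. (x x), {loop↦4}) :: clo(λx. (x x), {loop↦4})] | E={x↦clo(λx. (x x), {loop↦4}), loop↦4} | C=[AP] | D=[(∅, {loop↦4}, ∅) :: (∅, ∅, ∅)]]
step 12: [S=∅ | E={x↦clo(λx. (x x), {loop↦4}), loop↦4} | C=[(x x)] | D=[(∅, {x↦clo(λx. (x x), {loop↦4}), loop↦4}, ∅) :: (∅, {loop↦4}, ∅) :: (∅, ∅, ∅)]]
step 13: [S=∅ | E={x↦clo(λx. (x x), {loop↦4}), loop↦4} | C=[x :: x :: AP] | D=[(∅, {x↦clo(λx. (x x), {loop↦4}), loop↦4}, ∅) :: (∅, {loop↦4}, ∅) :: (∅, ∅, ∅)]]
step 14: [S=[clo(λx. (x x), {loop↦4})] | E={x↦clo(λx. (x x), {loop↦4}), loop↦4} | C=[x :: AP] | D=[(∅, {x↦clo(λx. (x x), {loop↦4}), loop↦4}, ∅) :: (∅, {loop↦4}, ∅) :: (∅, ∅, ∅)]]
step 15: [S=[clo(λx. (x x), {loop↦4}) :: clo(λx. (x x), {loop↦4})] | E={x↦clo(λx. (x x), {loop↦4}), loop↦4} | C=[AP] | D=[(∅, {x↦clo(λx. (x x), {loop↦4}), loop↦4}, ∅) :: (∅, {loop↦4}, ∅) :: (∅, ∅, ∅)]]
step 16: [S=∅ | E={x↦clo(λx. (x x), {loop↦4}), loop↦4} | C=[(x x)] | D=[(∅, {x↦clo(λx. (x x), {loop↦4}), loop↦4}, ∅) :: (∅, {x↦clo(λx. (x x), {loop↦4}), loop↦4}, ∅) :: (∅, {loop↦4}, ∅) :: (∅, ∅, ∅)]]
step 17: [S=∅ | E={x↦clo(λx. (x x), {loop↦4}), loop↦4} | C=[x :: x :: AP] | D=[(∅, {x↦clo(λx. (x x), {loop↦4}), loop↦4}, ∅) :: (∅, {x↦clo(λx. (x x), {loop↦4}), loop↦4}, ∅) :: (∅, {loop↦4}, ∅) :: (∅, ∅, ∅)]]
step 18: [S=[clo(λx. (x x), {loop↦4})] | E={x↦clo(λx. (x x), {loop↦4}), loop↦4} | C=[x :: AP] | D=[(∅, {x↦clo(λx. (x x), {loop↦4}), loop↦4}, ∅) :: (∅, {x↦clo(λx. (x x), {loop↦4}), loop↦4}, ∅) :: (∅, {loop↦4}, ∅) :: (∅, ∅, ∅)]]
step 19: [S=[clo(λx. (x x), {loop↦4}) :: clo(λx. (x x), {loop↦4})] | E={x↦clo(λx. (x x), {loop↦4}), loop↦4} | C=[AP] | D=[(∅, {x↦clo(λx. (x x), {loop↦4}), loop↦4}, ∅) :: (∅, {x↦clo(λx. (x x), {loop↦4}), loop↦4}, ∅) :: (∅, {loop↦4}, ∅) :: (∅, ∅, ∅)]]
step 20: [S=∅ | E={x↦clo(λx. (x x), {loop↦4}), loop↦4} | C=[(x x)] | D=[(∅, {x↦clo(λx. (x x), {loop↦4}), loop↦4}, ∅) :: (∅, {x↦clo(λx. (x x), {loop↦4}), loop↦4}, ∅) :: (∅, {x↦clo(λx. (x x), {loop↦4}), loop↦4}, ∅) :: (∅, {loop↦4}, ∅) :: (∅, ∅, ∅)]]
step 21: [S=∅ | E={x↦clo(λx. (x x), {loop↦4}), loop↦4} | C=[x :: x :: AP] | D=[(∅, {x↦clo(λx. (x x), {loop↦4}), loop↦4}, ∅) :: (∅, {x↦clo(λx. (x x), {loop↦4}), loop↦4}, ∅) :: (∅, {x↦clo(λx. (x x), {loop↦4}), loop↦4}, ∅) :: (∅, {loop↦4}, ∅) :: (∅, ∅, ∅)]]
step 22: [S=[clo(λx. (x x), {loop↦4})] | E={x↦clo(λx. (x x), {loop↦4}), loop↦4} | C=[x :: AP] | D=[(∅, {x↦clo(λx. (x x), {loop↦4}), loop↦4}, ∅) :: (∅, {x↦clo(λx. (x x), {loop↦4}), loop↦4}, ∅) :: (∅, {x↦clo(λx. (x x), {loop↦4}), loop↦4}, ∅) :: (∅, {loop↦4}, ∅) :: (∅, ∅, ∅)]]
→ 22 transitions taken and the configuration is still not final: no result within 22 steps

Answer: DIVERGES (no final state within 22 steps)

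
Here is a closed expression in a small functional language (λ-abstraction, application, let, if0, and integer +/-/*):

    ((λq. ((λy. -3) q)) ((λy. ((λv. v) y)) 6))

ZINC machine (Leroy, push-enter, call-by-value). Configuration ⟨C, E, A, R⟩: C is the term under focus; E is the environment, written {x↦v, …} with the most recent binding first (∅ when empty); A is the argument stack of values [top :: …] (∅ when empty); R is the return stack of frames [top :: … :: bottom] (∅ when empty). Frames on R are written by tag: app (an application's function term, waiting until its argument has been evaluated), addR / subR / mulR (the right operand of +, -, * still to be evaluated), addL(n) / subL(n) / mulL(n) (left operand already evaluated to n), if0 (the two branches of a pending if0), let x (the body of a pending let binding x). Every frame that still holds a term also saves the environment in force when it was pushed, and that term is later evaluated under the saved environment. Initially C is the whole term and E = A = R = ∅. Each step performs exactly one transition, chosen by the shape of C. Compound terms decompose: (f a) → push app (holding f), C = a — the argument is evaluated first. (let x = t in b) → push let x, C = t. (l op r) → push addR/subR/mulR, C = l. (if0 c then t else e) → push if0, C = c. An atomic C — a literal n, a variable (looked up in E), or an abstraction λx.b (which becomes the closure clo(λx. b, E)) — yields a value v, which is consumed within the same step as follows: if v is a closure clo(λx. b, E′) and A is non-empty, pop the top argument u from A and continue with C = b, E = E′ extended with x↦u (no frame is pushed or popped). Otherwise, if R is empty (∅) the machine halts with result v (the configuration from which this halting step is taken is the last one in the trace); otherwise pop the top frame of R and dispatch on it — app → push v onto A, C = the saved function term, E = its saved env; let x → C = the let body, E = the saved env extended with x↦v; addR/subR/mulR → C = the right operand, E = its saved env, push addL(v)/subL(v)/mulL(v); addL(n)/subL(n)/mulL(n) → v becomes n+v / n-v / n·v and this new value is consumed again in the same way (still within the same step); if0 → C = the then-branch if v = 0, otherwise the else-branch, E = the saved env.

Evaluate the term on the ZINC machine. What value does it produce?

0. ⟨C=((λq. ((λy. -3) q)) ((λy. ((λv. v) y)) 6)); E=∅; A=∅; R=∅⟩
1. ⟨C=((λy. ((λv. v) y)) 6); E=∅; A=∅; R=[app]⟩
2. ⟨C=6; E=∅; A=∅; R=[app :: app]⟩
3. ⟨C=(λy. ((λv. v) y)); E=∅; A=[6]; R=[app]⟩
4. ⟨C=((λv. v) y); E={y↦6}; A=∅; R=[app]⟩
5. ⟨C=y; E={y↦6}; A=∅; R=[app :: app]⟩
6. ⟨C=(λv. v); E={y↦6}; A=[6]; R=[app]⟩
7. ⟨C=v; E={v↦6, y↦6}; A=∅; R=[app]⟩
8. ⟨C=(λq. ((λy. -3) q)); E=∅; A=[6]; R=∅⟩
9. ⟨C=((λy. -3) q); E={q↦6}; A=∅; R=∅⟩
10. ⟨C=q; E={q↦6}; A=∅; R=[app]⟩
11. ⟨C=(λy. -3); E={q↦6}; A=[6]; R=∅⟩
12. ⟨C=-3; E={y↦6, q↦6}; A=∅; R=∅⟩
→ final value -3

Answer: -3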